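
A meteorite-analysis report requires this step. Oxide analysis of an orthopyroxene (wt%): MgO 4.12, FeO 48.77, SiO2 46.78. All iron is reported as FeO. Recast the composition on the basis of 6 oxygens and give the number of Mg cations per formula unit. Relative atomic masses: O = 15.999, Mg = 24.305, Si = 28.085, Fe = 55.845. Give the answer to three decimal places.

0.262 Mg apfu

MgO: 4.12/40.304 = 0.10222 mol → 0.10222 mol Mg, 0.10222 mol O.
FeO: 48.77/71.844 = 0.67883 mol → 0.67883 mol Fe, 0.67883 mol O.
SiO2: 46.78/60.083 = 0.77859 mol → 0.77859 mol Si, 1.55718 mol O.
Total oxygen = 2.33823 mol. Normalization factor = 6/2.33823 = 2.56604.
Mg per 6 O = 0.10222 × 2.56604 = 0.262.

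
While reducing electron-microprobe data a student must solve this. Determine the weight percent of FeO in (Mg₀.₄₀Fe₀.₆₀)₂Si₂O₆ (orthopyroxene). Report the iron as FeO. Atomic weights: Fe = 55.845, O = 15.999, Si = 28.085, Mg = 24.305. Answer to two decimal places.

36.13 wt%

Molar mass of (Mg₀.₄₀Fe₀.₆₀)₂Si₂O₆ = 0.80*24.305 + 1.20*55.845 + 2*28.085 + 6*15.999 = 238.622 g/mol.
Each formula unit contains 1.20 Fe, equivalent to 1.20/1 = 1.2000 mol FeO.
M(FeO) = 1×55.845 + 1×15.999 = 71.844 g/mol.
Mass of FeO per formula unit = 1.2000 × 71.844 = 86.213 g.
FeO wt% = 86.213 / 238.622 × 100 = 36.13%.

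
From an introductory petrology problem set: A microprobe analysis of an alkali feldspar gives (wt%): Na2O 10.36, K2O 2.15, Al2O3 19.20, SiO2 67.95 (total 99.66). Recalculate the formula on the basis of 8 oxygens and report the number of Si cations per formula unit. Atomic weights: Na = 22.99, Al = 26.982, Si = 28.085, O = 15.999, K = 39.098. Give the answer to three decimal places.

2.999 Si apfu

Na2O: 10.36/61.979 = 0.16715 mol → 0.33430 mol Na, 0.16715 mol O.
K2O: 2.15/94.195 = 0.02282 mol → 0.04564 mol K, 0.02282 mol O.
Al2O3: 19.20/101.961 = 0.18831 mol → 0.37662 mol Al, 0.56493 mol O.
SiO2: 67.95/60.083 = 1.13094 mol → 1.13094 mol Si, 2.26188 mol O.
Total oxygen = 3.01678 mol. Normalization factor = 8/3.01678 = 2.65183.
Si per 8 O = 1.13094 × 2.65183 = 2.999.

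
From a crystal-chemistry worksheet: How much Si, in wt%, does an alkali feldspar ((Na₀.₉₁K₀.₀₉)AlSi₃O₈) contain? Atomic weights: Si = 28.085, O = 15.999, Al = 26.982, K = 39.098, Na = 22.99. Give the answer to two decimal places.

31.95 wt%

Formula mass = 0.91·22.99 + 0.09·39.098 + 1·26.982 + 3·28.085 + 8·15.999 = 263.669 g/mol, of which 84.255 g is Si.
So Si makes up 84.255/263.669 = 0.3195 of the mass, i.e. 31.95%.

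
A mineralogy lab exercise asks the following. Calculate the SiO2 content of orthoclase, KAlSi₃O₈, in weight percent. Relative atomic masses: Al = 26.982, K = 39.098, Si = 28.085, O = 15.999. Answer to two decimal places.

64.76 wt%

Formula mass = 278.327 g/mol.
3 Si → 3.0000 mol SiO2 per formula unit; M(SiO2) = 60.083, so SiO2 mass = 180.249 g.
180.249/278.327 × 100 = 64.76 wt%.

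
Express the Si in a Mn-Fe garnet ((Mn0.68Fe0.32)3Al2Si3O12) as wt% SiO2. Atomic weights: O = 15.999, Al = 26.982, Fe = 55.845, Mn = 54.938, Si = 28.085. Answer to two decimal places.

36.35 wt%

Formula mass = 495.892 g/mol.
3 Si → 3.0000 mol SiO2 per formula unit; M(SiO2) = 60.083, so SiO2 mass = 180.249 g.
180.249/495.892 × 100 = 36.35 wt%.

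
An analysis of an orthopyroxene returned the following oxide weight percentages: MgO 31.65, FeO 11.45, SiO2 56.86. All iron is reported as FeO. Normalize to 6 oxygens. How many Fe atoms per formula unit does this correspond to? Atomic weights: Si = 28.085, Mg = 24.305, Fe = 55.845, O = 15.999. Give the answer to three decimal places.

MgO: 31.65/40.304 = 0.78528 mol → 0.78528 mol Mg, 0.78528 mol O.
FeO: 11.45/71.844 = 0.15937 mol → 0.15937 mol Fe, 0.15937 mol O.
SiO2: 56.86/60.083 = 0.94636 mol → 0.94636 mol Si, 1.89272 mol O.
Total oxygen = 2.83737 mol. Normalization factor = 6/2.83737 = 2.11463.
Fe per 6 O = 0.15937 × 2.11463 = 0.337.

0.337 Fe apfu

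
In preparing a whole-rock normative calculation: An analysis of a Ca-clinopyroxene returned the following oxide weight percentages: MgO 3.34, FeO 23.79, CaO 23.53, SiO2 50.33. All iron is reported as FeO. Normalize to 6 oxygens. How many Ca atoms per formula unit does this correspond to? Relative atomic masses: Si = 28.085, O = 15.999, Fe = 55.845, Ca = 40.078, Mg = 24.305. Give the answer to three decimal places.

3.34 wt% MgO ÷ 40.304 g/mol = 0.08287 mol, giving 0.08287 Mg and 0.08287 O.
23.79 wt% FeO ÷ 71.844 g/mol = 0.33113 mol, giving 0.33113 Fe and 0.33113 O.
23.53 wt% CaO ÷ 56.077 g/mol = 0.41960 mol, giving 0.41960 Ca and 0.41960 O.
50.33 wt% SiO2 ÷ 60.083 g/mol = 0.83767 mol, giving 0.83767 Si and 1.67534 O.
Oxygen sums to 2.50894; scaling by 6/2.50894 = 2.39145 puts the formula on 6 O.
Ca: 0.41960 × 2.39145 = 1.003 atoms per formula unit.

1.003 Ca apfu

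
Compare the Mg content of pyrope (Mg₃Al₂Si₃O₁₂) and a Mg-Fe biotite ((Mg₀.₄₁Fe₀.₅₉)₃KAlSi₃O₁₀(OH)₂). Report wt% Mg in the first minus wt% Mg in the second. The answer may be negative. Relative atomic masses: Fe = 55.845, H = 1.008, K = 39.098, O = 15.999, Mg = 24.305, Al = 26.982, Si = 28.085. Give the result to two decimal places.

First mineral: 72.915 g Mg in 403.122 g formula = 18.09 wt% Mg.
Second mineral: 29.895 g Mg in 473.080 g formula = 6.32 wt% Mg.
18.09% − 6.32% gives a difference of 11.77 percentage points.

11.77 percentage points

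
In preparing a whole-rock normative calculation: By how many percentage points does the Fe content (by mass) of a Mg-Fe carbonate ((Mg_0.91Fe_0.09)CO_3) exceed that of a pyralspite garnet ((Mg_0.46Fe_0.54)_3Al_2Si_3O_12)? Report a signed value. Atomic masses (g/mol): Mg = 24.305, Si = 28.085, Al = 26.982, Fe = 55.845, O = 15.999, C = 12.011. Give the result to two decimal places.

Fe in (Mg_0.91Fe_0.09)CO_3: molar mass 87.152 g/mol; 0.09×55.845 = 5.026 g → 5.77 wt%.
Fe in (Mg_0.46Fe_0.54)_3Al_2Si_3O_12: molar mass 454.217 g/mol; 1.62×55.845 = 90.469 g → 19.92 wt%.
Difference = 5.77 − 19.92 = -14.15 percentage points.

-14.15 percentage points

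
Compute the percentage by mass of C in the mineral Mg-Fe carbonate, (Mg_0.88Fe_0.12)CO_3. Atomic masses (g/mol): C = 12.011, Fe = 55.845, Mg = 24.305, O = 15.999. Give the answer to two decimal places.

13.63 weight percent

M((Mg_0.88Fe_0.12)CO_3) = 88.098 g/mol.
C contributes 1 × 12.011 = 12.011 g per mole.
12.011/88.098 = 0.1363 → 13.63%.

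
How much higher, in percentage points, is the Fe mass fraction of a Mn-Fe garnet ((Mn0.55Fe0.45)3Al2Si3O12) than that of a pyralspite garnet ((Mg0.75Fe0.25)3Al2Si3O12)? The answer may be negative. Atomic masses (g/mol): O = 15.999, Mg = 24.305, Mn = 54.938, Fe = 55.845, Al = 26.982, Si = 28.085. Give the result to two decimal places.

Fe in (Mn0.55Fe0.45)3Al2Si3O12: molar mass 496.245 g/mol; 1.35×55.845 = 75.391 g → 15.19 wt%.
Fe in (Mg0.75Fe0.25)3Al2Si3O12: molar mass 426.777 g/mol; 0.75×55.845 = 41.884 g → 9.81 wt%.
Difference = 15.19 − 9.81 = 5.38 percentage points.

5.38 percentage points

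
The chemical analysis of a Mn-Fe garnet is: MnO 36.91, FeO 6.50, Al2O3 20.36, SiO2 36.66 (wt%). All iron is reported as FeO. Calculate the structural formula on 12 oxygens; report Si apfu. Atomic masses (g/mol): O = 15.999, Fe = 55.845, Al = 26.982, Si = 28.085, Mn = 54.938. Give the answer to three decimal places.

3.013 Si apfu

36.91 wt% MnO ÷ 70.937 g/mol = 0.52032 mol, giving 0.52032 Mn and 0.52032 O.
6.50 wt% FeO ÷ 71.844 g/mol = 0.09047 mol, giving 0.09047 Fe and 0.09047 O.
20.36 wt% Al2O3 ÷ 101.961 g/mol = 0.19968 mol, giving 0.39936 Al and 0.59904 O.
36.66 wt% SiO2 ÷ 60.083 g/mol = 0.61016 mol, giving 0.61016 Si and 1.22032 O.
Oxygen sums to 2.43015; scaling by 12/2.43015 = 4.93797 puts the formula on 12 O.
Si: 0.61016 × 4.93797 = 3.013 atoms per formula unit.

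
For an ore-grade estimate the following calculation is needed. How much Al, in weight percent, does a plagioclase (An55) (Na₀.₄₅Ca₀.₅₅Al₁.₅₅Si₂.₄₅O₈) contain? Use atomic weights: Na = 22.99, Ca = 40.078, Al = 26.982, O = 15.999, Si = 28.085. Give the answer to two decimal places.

15.43 weight percent

M(Na₀.₄₅Ca₀.₅₅Al₁.₅₅Si₂.₄₅O₈) = 271.011 g/mol.
Al contributes 1.55 × 26.982 = 41.822 g per mole.
41.822/271.011 = 0.1543 → 15.43%.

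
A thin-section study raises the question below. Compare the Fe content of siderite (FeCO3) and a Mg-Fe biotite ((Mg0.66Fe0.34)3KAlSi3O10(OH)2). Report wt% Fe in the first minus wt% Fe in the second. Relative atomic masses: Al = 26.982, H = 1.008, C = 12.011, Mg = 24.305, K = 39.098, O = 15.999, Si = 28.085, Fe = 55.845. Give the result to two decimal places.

M(FeCO3) = 115.853 g/mol, so wt% Fe = 55.845/115.853 × 100 = 48.20%.
M((Mg0.66Fe0.34)3KAlSi3O10(OH)2) = 449.425 g/mol, so wt% Fe = 56.962/449.425 × 100 = 12.67%.
48.20 − 12.67 = 35.53 pp.

35.53 percentage points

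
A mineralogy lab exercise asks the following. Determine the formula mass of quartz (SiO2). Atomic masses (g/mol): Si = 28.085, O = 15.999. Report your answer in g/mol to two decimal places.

The formula mass is the sum 1×28.085 + 2×15.999.

60.08 g/mol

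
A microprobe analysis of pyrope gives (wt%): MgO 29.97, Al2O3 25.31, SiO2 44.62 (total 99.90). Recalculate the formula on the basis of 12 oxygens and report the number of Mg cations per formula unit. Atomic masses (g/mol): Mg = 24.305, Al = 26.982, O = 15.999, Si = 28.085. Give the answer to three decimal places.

MgO (M=40.304): mol = 0.74360; Mg = 0.74360, O = 0.74360.
Al2O3 (M=101.961): mol = 0.24823; Al = 0.49646, O = 0.74469.
SiO2 (M=60.083): mol = 0.74264; Si = 0.74264, O = 1.48528.
ΣO = 2.97357; factor = 12/ΣO = 4.03555.
Mg apfu = 0.74360 × 4.03555 = 3.001.

3.001 Mg apfu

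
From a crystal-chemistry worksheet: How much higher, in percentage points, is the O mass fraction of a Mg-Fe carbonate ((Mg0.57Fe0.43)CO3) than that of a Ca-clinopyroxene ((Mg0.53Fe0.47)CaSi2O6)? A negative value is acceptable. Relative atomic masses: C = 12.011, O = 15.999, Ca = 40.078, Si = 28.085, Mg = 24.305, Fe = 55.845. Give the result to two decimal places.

First mineral: 47.997 g O in 97.875 g formula = 49.04 wt% O.
Second mineral: 95.994 g O in 231.371 g formula = 41.49 wt% O.
49.04% − 41.49% gives a difference of 7.55 percentage points.

7.55 percentage points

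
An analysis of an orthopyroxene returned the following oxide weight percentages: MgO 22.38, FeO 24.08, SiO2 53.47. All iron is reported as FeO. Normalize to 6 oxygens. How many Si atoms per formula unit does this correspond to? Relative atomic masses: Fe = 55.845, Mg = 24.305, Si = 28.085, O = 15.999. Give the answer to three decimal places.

MgO: 22.38/40.304 = 0.55528 mol → 0.55528 mol Mg, 0.55528 mol O.
FeO: 24.08/71.844 = 0.33517 mol → 0.33517 mol Fe, 0.33517 mol O.
SiO2: 53.47/60.083 = 0.88994 mol → 0.88994 mol Si, 1.77988 mol O.
Total oxygen = 2.67033 mol. Normalization factor = 6/2.67033 = 2.24691.
Si per 6 O = 0.88994 × 2.24691 = 2.000.

2.000 Si apfu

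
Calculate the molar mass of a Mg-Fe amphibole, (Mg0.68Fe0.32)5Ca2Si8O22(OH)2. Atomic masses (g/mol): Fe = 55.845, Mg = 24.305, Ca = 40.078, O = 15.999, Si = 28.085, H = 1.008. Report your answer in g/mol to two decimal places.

Mg: 3.40 × 24.305 = 82.6370
Fe: 1.60 × 55.845 = 89.3520
Ca: 2 × 40.078 = 80.1560
Si: 8 × 28.085 = 224.6800
O: 24 × 15.999 = 383.9760
H: 2 × 1.008 = 2.0160
Summing the contributions gives the formula mass.

862.82 g/mol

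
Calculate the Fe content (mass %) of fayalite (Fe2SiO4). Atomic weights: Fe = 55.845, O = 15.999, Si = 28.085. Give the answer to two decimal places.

M(Fe2SiO4) = 203.771 g/mol.
Fe contributes 2 × 55.845 = 111.690 g per mole.
111.690/203.771 = 0.5481 → 54.81%.

54.81 mass %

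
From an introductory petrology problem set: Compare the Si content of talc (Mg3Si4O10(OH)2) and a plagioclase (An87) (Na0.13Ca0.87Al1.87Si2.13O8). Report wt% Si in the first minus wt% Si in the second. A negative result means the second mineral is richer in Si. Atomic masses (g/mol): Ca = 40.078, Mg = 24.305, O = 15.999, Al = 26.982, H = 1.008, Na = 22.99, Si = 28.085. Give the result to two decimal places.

7.96 percentage points

Si in Mg3Si4O10(OH)2: molar mass 379.259 g/mol; 4×28.085 = 112.340 g → 29.62 wt%.
Si in Na0.13Ca0.87Al1.87Si2.13O8: molar mass 276.126 g/mol; 2.13×28.085 = 59.821 g → 21.66 wt%.
Difference = 29.62 − 21.66 = 7.96 percentage points.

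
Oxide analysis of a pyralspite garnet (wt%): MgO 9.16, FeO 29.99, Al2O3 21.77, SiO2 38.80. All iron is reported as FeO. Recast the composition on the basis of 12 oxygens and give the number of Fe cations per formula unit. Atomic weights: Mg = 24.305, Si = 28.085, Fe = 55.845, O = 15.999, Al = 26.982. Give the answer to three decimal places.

9.16 wt% MgO ÷ 40.304 g/mol = 0.22727 mol, giving 0.22727 Mg and 0.22727 O.
29.99 wt% FeO ÷ 71.844 g/mol = 0.41743 mol, giving 0.41743 Fe and 0.41743 O.
21.77 wt% Al2O3 ÷ 101.961 g/mol = 0.21351 mol, giving 0.42702 Al and 0.64053 O.
38.80 wt% SiO2 ÷ 60.083 g/mol = 0.64577 mol, giving 0.64577 Si and 1.29154 O.
Oxygen sums to 2.57677; scaling by 12/2.57677 = 4.65699 puts the formula on 12 O.
Fe: 0.41743 × 4.65699 = 1.944 atoms per formula unit.

1.944 Fe apfu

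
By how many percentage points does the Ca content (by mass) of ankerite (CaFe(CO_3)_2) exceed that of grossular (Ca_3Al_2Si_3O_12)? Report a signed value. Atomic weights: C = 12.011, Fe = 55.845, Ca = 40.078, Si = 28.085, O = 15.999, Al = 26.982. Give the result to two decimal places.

First mineral: 40.078 g Ca in 215.939 g formula = 18.56 wt% Ca.
Second mineral: 120.234 g Ca in 450.441 g formula = 26.69 wt% Ca.
18.56% − 26.69% gives a difference of -8.13 percentage points.

-8.13 percentage points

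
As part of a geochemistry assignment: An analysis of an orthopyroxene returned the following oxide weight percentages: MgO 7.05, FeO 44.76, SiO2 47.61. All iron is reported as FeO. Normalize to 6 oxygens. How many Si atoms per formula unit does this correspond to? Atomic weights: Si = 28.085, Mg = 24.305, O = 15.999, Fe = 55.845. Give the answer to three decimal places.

1.995 Si apfu

MgO: 7.05/40.304 = 0.17492 mol → 0.17492 mol Mg, 0.17492 mol O.
FeO: 44.76/71.844 = 0.62302 mol → 0.62302 mol Fe, 0.62302 mol O.
SiO2: 47.61/60.083 = 0.79240 mol → 0.79240 mol Si, 1.58480 mol O.
Total oxygen = 2.38274 mol. Normalization factor = 6/2.38274 = 2.51811.
Si per 6 O = 0.79240 × 2.51811 = 1.995.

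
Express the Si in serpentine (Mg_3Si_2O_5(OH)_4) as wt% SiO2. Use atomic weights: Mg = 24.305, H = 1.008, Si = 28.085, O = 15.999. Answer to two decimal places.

43.36 wt%

M(Mg_3Si_2O_5(OH)_4) = 277.108 g/mol; M(SiO2) = 60.083 g/mol.
Moles SiO2 per formula unit = 2 Si ÷ 1 = 2.0000.
SiO2 fraction = (2.0000 × 60.083) / 277.108 = 120.166/277.108 = 0.4336.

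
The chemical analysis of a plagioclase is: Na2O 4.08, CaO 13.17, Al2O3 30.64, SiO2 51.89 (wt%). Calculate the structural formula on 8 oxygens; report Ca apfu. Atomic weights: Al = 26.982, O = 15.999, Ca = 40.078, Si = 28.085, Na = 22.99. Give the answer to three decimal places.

Na2O: 4.08/61.979 = 0.06583 mol → 0.13166 mol Na, 0.06583 mol O.
CaO: 13.17/56.077 = 0.23486 mol → 0.23486 mol Ca, 0.23486 mol O.
Al2O3: 30.64/101.961 = 0.30051 mol → 0.60102 mol Al, 0.90153 mol O.
SiO2: 51.89/60.083 = 0.86364 mol → 0.86364 mol Si, 1.72728 mol O.
Total oxygen = 2.92950 mol. Normalization factor = 8/2.92950 = 2.73084.
Ca per 8 O = 0.23486 × 2.73084 = 0.641.

0.641 Ca apfu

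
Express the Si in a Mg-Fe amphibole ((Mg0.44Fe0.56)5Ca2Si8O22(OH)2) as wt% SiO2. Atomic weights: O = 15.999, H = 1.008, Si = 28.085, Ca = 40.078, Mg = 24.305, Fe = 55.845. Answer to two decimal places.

M((Mg0.44Fe0.56)5Ca2Si8O22(OH)2) = 900.665 g/mol; M(SiO2) = 60.083 g/mol.
Moles SiO2 per formula unit = 8 Si ÷ 1 = 8.0000.
SiO2 fraction = (8.0000 × 60.083) / 900.665 = 480.664/900.665 = 0.5337.

53.37 wt%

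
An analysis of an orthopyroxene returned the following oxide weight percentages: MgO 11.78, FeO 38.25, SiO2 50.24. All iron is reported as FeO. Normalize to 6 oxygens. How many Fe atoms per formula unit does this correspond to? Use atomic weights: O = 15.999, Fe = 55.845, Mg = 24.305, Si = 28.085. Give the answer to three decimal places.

MgO (M=40.304): mol = 0.29228; Mg = 0.29228, O = 0.29228.
FeO (M=71.844): mol = 0.53240; Fe = 0.53240, O = 0.53240.
SiO2 (M=60.083): mol = 0.83618; Si = 0.83618, O = 1.67236.
ΣO = 2.49704; factor = 6/ΣO = 2.40284.
Fe apfu = 0.53240 × 2.40284 = 1.279.

1.279 Fe apfu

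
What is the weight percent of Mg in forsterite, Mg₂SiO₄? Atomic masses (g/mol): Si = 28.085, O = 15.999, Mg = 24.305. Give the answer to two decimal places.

Formula mass = 2·24.305 + 1·28.085 + 4·15.999 = 140.691 g/mol, of which 48.610 g is Mg.
So Mg makes up 48.610/140.691 = 0.3455 of the mass, i.e. 34.55%.

34.55 weight percent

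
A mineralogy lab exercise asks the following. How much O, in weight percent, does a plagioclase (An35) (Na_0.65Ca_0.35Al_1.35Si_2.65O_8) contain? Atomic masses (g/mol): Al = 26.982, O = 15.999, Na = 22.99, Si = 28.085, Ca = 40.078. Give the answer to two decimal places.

47.79 weight percent

Formula mass = 0.65·22.99 + 0.35·40.078 + 1.35·26.982 + 2.65·28.085 + 8·15.999 = 267.814 g/mol, of which 127.992 g is O.
So O makes up 127.992/267.814 = 0.4779 of the mass, i.e. 47.79%.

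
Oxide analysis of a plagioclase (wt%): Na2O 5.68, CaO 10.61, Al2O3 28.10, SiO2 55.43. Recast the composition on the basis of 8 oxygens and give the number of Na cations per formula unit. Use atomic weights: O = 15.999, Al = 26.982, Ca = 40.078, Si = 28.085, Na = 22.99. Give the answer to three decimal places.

0.497 Na apfu

Na2O (M=61.979): mol = 0.09164; Na = 0.18328, O = 0.09164.
CaO (M=56.077): mol = 0.18920; Ca = 0.18920, O = 0.18920.
Al2O3 (M=101.961): mol = 0.27560; Al = 0.55120, O = 0.82680.
SiO2 (M=60.083): mol = 0.92256; Si = 0.92256, O = 1.84512.
ΣO = 2.95276; factor = 8/ΣO = 2.70933.
Na apfu = 0.18328 × 2.70933 = 0.497.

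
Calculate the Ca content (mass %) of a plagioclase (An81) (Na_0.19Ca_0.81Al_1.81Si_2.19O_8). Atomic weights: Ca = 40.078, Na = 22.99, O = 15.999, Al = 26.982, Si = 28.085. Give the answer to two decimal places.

Formula mass = 0.19×22.99 + 0.81×40.078 + 1.81×26.982 + 2.19×28.085 + 8×15.999 = 275.167 g/mol, of which 32.463 g is Ca.
So Ca makes up 32.463/275.167 = 0.1180 of the mass, i.e. 11.80%.

11.80 mass %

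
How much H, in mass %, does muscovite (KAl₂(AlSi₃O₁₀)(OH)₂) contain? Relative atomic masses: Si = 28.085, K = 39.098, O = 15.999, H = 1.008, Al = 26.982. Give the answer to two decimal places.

0.51 mass %

M(KAl₂(AlSi₃O₁₀)(OH)₂) = 398.303 g/mol.
H contributes 2 × 1.008 = 2.016 g per mole.
2.016/398.303 = 0.0051 → 0.51%.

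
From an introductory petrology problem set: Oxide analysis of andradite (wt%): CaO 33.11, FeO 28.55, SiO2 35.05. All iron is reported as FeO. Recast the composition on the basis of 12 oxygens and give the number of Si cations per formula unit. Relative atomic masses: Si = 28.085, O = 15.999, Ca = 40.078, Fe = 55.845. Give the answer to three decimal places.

3.249 Si apfu

33.11 wt% CaO ÷ 56.077 g/mol = 0.59044 mol, giving 0.59044 Ca and 0.59044 O.
28.55 wt% FeO ÷ 71.844 g/mol = 0.39739 mol, giving 0.39739 Fe and 0.39739 O.
35.05 wt% SiO2 ÷ 60.083 g/mol = 0.58336 mol, giving 0.58336 Si and 1.16672 O.
Oxygen sums to 2.15455; scaling by 12/2.15455 = 5.56961 puts the formula on 12 O.
Si: 0.58336 × 5.56961 = 3.249 atoms per formula unit.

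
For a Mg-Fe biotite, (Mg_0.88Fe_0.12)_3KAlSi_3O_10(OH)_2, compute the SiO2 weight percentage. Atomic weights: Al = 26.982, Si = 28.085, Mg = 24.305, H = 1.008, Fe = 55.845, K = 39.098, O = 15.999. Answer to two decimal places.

42.05 wt%

M((Mg_0.88Fe_0.12)_3KAlSi_3O_10(OH)_2) = 428.608 g/mol; M(SiO2) = 60.083 g/mol.
Moles SiO2 per formula unit = 3 Si ÷ 1 = 3.0000.
SiO2 fraction = (3.0000 × 60.083) / 428.608 = 180.249/428.608 = 0.4205.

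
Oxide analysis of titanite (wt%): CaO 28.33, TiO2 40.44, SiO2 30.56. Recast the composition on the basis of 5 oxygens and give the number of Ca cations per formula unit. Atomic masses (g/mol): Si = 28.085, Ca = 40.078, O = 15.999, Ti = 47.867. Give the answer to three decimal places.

CaO (M=56.077): mol = 0.50520; Ca = 0.50520, O = 0.50520.
TiO2 (M=79.865): mol = 0.50635; Ti = 0.50635, O = 1.01270.
SiO2 (M=60.083): mol = 0.50863; Si = 0.50863, O = 1.01726.
ΣO = 2.53516; factor = 5/ΣO = 1.97226.
Ca apfu = 0.50520 × 1.97226 = 0.996.

0.996 Ca apfu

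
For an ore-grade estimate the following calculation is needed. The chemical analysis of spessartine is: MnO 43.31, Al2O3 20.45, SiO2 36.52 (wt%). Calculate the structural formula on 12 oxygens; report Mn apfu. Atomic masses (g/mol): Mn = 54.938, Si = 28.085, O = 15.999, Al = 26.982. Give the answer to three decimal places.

3.018 Mn apfu

43.31 wt% MnO ÷ 70.937 g/mol = 0.61054 mol, giving 0.61054 Mn and 0.61054 O.
20.45 wt% Al2O3 ÷ 101.961 g/mol = 0.20057 mol, giving 0.40114 Al and 0.60171 O.
36.52 wt% SiO2 ÷ 60.083 g/mol = 0.60783 mol, giving 0.60783 Si and 1.21566 O.
Oxygen sums to 2.42791; scaling by 12/2.42791 = 4.94252 puts the formula on 12 O.
Mn: 0.61054 × 4.94252 = 3.018 atoms per formula unit.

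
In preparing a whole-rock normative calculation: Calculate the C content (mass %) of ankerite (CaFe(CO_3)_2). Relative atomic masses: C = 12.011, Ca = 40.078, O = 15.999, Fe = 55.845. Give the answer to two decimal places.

Molar mass of CaFe(CO_3)_2: 1·40.078 + 1·55.845 + 2·12.011 + 6·15.999 = 215.939 g/mol.
Mass of C per formula unit: 2 × 12.011 = 24.022 g.
Weight fraction C = 24.022 / 215.939 = 0.1112.

11.12 mass %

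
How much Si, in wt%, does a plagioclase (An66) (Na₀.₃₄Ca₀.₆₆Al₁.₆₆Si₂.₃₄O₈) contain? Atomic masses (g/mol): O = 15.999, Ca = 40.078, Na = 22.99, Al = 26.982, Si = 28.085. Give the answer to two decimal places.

Molar mass of Na₀.₃₄Ca₀.₆₆Al₁.₆₆Si₂.₃₄O₈: 0.34·22.99 + 0.66·40.078 + 1.66·26.982 + 2.34·28.085 + 8·15.999 = 272.769 g/mol.
Mass of Si per formula unit: 2.34 × 28.085 = 65.719 g.
Weight fraction Si = 65.719 / 272.769 = 0.2409.

24.09 wt%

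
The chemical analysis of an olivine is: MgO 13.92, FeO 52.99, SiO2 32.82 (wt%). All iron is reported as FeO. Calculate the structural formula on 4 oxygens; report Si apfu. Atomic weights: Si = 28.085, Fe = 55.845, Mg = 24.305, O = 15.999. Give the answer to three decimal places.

13.92 wt% MgO ÷ 40.304 g/mol = 0.34538 mol, giving 0.34538 Mg and 0.34538 O.
52.99 wt% FeO ÷ 71.844 g/mol = 0.73757 mol, giving 0.73757 Fe and 0.73757 O.
32.82 wt% SiO2 ÷ 60.083 g/mol = 0.54624 mol, giving 0.54624 Si and 1.09248 O.
Oxygen sums to 2.17543; scaling by 4/2.17543 = 1.83872 puts the formula on 4 O.
Si: 0.54624 × 1.83872 = 1.004 atoms per formula unit.

1.004 Si apfu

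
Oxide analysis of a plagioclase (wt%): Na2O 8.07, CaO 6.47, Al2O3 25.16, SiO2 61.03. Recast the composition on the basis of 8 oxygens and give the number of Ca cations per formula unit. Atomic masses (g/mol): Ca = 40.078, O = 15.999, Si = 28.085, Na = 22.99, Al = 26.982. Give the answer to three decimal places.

0.306 Ca apfu

Na2O: 8.07/61.979 = 0.13021 mol → 0.26042 mol Na, 0.13021 mol O.
CaO: 6.47/56.077 = 0.11538 mol → 0.11538 mol Ca, 0.11538 mol O.
Al2O3: 25.16/101.961 = 0.24676 mol → 0.49352 mol Al, 0.74028 mol O.
SiO2: 61.03/60.083 = 1.01576 mol → 1.01576 mol Si, 2.03152 mol O.
Total oxygen = 3.01739 mol. Normalization factor = 8/3.01739 = 2.65130.
Ca per 8 O = 0.11538 × 2.65130 = 0.306.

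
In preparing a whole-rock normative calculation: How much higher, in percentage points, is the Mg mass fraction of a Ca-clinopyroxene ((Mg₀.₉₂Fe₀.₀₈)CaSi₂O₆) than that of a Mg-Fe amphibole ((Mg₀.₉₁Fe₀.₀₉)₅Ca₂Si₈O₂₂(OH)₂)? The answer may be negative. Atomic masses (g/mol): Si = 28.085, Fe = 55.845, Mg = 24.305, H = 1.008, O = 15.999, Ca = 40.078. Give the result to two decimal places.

-3.17 percentage points

First mineral: 22.361 g Mg in 219.070 g formula = 10.21 wt% Mg.
Second mineral: 110.588 g Mg in 826.546 g formula = 13.38 wt% Mg.
10.21% − 13.38% gives a difference of -3.17 percentage points.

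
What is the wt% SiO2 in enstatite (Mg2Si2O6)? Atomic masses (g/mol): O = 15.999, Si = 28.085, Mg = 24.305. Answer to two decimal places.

59.85 wt%

Formula mass = 200.774 g/mol.
2 Si → 2.0000 mol SiO2 per formula unit; M(SiO2) = 60.083, so SiO2 mass = 120.166 g.
120.166/200.774 × 100 = 59.85 wt%.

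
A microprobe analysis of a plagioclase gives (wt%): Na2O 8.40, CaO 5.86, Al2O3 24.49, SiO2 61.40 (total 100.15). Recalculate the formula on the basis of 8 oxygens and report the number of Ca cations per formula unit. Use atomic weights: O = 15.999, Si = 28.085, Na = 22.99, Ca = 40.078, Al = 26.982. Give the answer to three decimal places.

8.40 wt% Na2O ÷ 61.979 g/mol = 0.13553 mol, giving 0.27106 Na and 0.13553 O.
5.86 wt% CaO ÷ 56.077 g/mol = 0.10450 mol, giving 0.10450 Ca and 0.10450 O.
24.49 wt% Al2O3 ÷ 101.961 g/mol = 0.24019 mol, giving 0.48038 Al and 0.72057 O.
61.40 wt% SiO2 ÷ 60.083 g/mol = 1.02192 mol, giving 1.02192 Si and 2.04384 O.
Oxygen sums to 3.00444; scaling by 8/3.00444 = 2.66273 puts the formula on 8 O.
Ca: 0.10450 × 2.66273 = 0.278 atoms per formula unit.

0.278 Ca apfu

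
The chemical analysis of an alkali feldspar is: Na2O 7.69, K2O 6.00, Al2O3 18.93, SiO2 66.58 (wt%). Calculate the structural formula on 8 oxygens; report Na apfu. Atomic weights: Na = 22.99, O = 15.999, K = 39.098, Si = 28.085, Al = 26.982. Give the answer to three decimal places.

Na2O (M=61.979): mol = 0.12407; Na = 0.24814, O = 0.12407.
K2O (M=94.195): mol = 0.06370; K = 0.12740, O = 0.06370.
Al2O3 (M=101.961): mol = 0.18566; Al = 0.37132, O = 0.55698.
SiO2 (M=60.083): mol = 1.10813; Si = 1.10813, O = 2.21626.
ΣO = 2.96101; factor = 8/ΣO = 2.70178.
Na apfu = 0.24814 × 2.70178 = 0.670.

0.670 Na apfu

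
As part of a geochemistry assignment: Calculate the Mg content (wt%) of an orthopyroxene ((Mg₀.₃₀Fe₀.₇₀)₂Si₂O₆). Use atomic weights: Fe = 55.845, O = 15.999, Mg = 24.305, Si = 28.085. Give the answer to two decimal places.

Molar mass of (Mg₀.₃₀Fe₀.₇₀)₂Si₂O₆: 0.60·24.305 + 1.40·55.845 + 2·28.085 + 6·15.999 = 244.930 g/mol.
Mass of Mg per formula unit: 0.60 × 24.305 = 14.583 g.
Weight fraction Mg = 14.583 / 244.930 = 0.0595.

5.95 wt%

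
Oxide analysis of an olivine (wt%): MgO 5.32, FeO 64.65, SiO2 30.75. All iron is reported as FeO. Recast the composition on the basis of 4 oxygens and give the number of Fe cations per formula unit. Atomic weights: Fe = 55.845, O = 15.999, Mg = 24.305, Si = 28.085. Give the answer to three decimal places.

1.751 Fe apfu

MgO (M=40.304): mol = 0.13200; Mg = 0.13200, O = 0.13200.
FeO (M=71.844): mol = 0.89987; Fe = 0.89987, O = 0.89987.
SiO2 (M=60.083): mol = 0.51179; Si = 0.51179, O = 1.02358.
ΣO = 2.05545; factor = 4/ΣO = 1.94605.
Fe apfu = 0.89987 × 1.94605 = 1.751.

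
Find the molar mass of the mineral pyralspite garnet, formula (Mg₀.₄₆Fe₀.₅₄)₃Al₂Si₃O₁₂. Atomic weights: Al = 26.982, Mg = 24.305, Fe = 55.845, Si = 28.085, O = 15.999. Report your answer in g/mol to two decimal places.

Mg: 1.38 × 24.305 = 33.5409
Fe: 1.62 × 55.845 = 90.4689
Al: 2 × 26.982 = 53.9640
Si: 3 × 28.085 = 84.2550
O: 12 × 15.999 = 191.9880
Summing the contributions gives the formula mass.

454.22 g/mol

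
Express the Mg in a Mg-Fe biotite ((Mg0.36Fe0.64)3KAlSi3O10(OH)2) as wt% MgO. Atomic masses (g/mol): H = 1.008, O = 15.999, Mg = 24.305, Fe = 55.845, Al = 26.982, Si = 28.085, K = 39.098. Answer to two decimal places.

Formula mass = 477.811 g/mol.
1.08 Mg → 1.0800 mol MgO per formula unit; M(MgO) = 40.304, so MgO mass = 43.528 g.
43.528/477.811 × 100 = 9.11 wt%.

9.11 wt%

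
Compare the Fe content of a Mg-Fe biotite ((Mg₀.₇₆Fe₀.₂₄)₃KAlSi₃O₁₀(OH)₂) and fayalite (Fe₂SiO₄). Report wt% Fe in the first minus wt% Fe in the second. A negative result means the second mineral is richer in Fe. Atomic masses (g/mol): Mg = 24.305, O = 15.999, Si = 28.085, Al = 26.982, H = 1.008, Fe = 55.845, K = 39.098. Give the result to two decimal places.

-45.67 percentage points

M((Mg₀.₇₆Fe₀.₂₄)₃KAlSi₃O₁₀(OH)₂) = 439.963 g/mol, so wt% Fe = 40.208/439.963 × 100 = 9.14%.
M(Fe₂SiO₄) = 203.771 g/mol, so wt% Fe = 111.690/203.771 × 100 = 54.81%.
9.14 − 54.81 = -45.67 pp.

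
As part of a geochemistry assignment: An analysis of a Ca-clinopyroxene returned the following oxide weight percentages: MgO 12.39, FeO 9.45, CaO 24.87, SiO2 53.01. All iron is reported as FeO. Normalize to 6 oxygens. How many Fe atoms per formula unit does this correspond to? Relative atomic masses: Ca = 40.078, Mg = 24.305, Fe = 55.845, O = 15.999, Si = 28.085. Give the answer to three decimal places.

0.298 Fe apfu

MgO (M=40.304): mol = 0.30741; Mg = 0.30741, O = 0.30741.
FeO (M=71.844): mol = 0.13153; Fe = 0.13153, O = 0.13153.
CaO (M=56.077): mol = 0.44350; Ca = 0.44350, O = 0.44350.
SiO2 (M=60.083): mol = 0.88228; Si = 0.88228, O = 1.76456.
ΣO = 2.64700; factor = 6/ΣO = 2.26672.
Fe apfu = 0.13153 × 2.26672 = 0.298.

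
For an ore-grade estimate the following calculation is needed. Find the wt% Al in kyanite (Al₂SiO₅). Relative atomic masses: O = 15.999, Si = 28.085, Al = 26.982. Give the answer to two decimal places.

33.30 weight percent

M(Al₂SiO₅) = 162.044 g/mol.
Al contributes 2 × 26.982 = 53.964 g per mole.
53.964/162.044 = 0.3330 → 33.30%.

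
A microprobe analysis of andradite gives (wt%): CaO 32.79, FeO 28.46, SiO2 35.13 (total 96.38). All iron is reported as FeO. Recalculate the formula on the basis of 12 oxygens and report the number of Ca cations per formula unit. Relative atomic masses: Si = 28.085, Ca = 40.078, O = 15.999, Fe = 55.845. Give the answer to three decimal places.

3.263 Ca apfu

CaO: 32.79/56.077 = 0.58473 mol → 0.58473 mol Ca, 0.58473 mol O.
FeO: 28.46/71.844 = 0.39614 mol → 0.39614 mol Fe, 0.39614 mol O.
SiO2: 35.13/60.083 = 0.58469 mol → 0.58469 mol Si, 1.16938 mol O.
Total oxygen = 2.15025 mol. Normalization factor = 12/2.15025 = 5.58075.
Ca per 12 O = 0.58473 × 5.58075 = 3.263.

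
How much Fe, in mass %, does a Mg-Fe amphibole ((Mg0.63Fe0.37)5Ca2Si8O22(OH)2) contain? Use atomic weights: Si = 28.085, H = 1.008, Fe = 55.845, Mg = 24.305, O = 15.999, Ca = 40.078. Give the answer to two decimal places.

11.87 mass %

Molar mass of (Mg0.63Fe0.37)5Ca2Si8O22(OH)2: 3.15*24.305 + 1.85*55.845 + 2*40.078 + 8*28.085 + 24*15.999 + 2*1.008 = 870.702 g/mol.
Mass of Fe per formula unit: 1.85 × 55.845 = 103.313 g.
Weight fraction Fe = 103.313 / 870.702 = 0.1187.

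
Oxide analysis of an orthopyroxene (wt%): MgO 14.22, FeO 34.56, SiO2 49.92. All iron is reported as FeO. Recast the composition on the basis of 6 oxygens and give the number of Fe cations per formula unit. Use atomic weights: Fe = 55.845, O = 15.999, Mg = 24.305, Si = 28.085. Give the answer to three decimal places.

1.157 Fe apfu

MgO (M=40.304): mol = 0.35282; Mg = 0.35282, O = 0.35282.
FeO (M=71.844): mol = 0.48104; Fe = 0.48104, O = 0.48104.
SiO2 (M=60.083): mol = 0.83085; Si = 0.83085, O = 1.66170.
ΣO = 2.49556; factor = 6/ΣO = 2.40427.
Fe apfu = 0.48104 × 2.40427 = 1.157.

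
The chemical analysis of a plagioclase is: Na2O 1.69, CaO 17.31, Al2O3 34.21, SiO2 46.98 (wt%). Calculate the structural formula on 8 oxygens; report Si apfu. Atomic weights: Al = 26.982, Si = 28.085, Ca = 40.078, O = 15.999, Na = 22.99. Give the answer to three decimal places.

2.152 Si apfu

1.69 wt% Na2O ÷ 61.979 g/mol = 0.02727 mol, giving 0.05454 Na and 0.02727 O.
17.31 wt% CaO ÷ 56.077 g/mol = 0.30868 mol, giving 0.30868 Ca and 0.30868 O.
34.21 wt% Al2O3 ÷ 101.961 g/mol = 0.33552 mol, giving 0.67104 Al and 1.00656 O.
46.98 wt% SiO2 ÷ 60.083 g/mol = 0.78192 mol, giving 0.78192 Si and 1.56384 O.
Oxygen sums to 2.90635; scaling by 8/2.90635 = 2.75259 puts the formula on 8 O.
Si: 0.78192 × 2.75259 = 2.152 atoms per formula unit.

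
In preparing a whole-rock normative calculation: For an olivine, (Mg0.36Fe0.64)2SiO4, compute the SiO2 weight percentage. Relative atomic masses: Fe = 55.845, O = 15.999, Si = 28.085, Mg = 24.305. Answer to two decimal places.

33.18 wt%

Molar mass of (Mg0.36Fe0.64)2SiO4 = 0.72·24.305 + 1.28·55.845 + 1·28.085 + 4·15.999 = 181.062 g/mol.
Each formula unit contains 1 Si, equivalent to 1/1 = 1.0000 mol SiO2.
M(SiO2) = 1×28.085 + 2×15.999 = 60.083 g/mol.
Mass of SiO2 per formula unit = 1.0000 × 60.083 = 60.083 g.
SiO2 wt% = 60.083 / 181.062 × 100 = 33.18%.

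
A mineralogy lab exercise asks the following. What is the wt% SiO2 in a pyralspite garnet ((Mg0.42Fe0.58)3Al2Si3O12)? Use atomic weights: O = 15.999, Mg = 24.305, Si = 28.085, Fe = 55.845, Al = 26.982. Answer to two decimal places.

Formula mass = 458.002 g/mol.
3 Si → 3.0000 mol SiO2 per formula unit; M(SiO2) = 60.083, so SiO2 mass = 180.249 g.
180.249/458.002 × 100 = 39.36 wt%.

39.36 wt%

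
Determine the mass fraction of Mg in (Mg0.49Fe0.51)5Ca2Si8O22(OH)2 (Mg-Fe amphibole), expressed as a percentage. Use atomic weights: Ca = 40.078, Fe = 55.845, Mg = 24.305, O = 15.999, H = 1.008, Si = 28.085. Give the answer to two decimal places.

6.67 wt%

Molar mass of (Mg0.49Fe0.51)5Ca2Si8O22(OH)2: 2.45×24.305 + 2.55×55.845 + 2×40.078 + 8×28.085 + 24×15.999 + 2×1.008 = 892.780 g/mol.
Mass of Mg per formula unit: 2.45 × 24.305 = 59.547 g.
Weight fraction Mg = 59.547 / 892.780 = 0.0667.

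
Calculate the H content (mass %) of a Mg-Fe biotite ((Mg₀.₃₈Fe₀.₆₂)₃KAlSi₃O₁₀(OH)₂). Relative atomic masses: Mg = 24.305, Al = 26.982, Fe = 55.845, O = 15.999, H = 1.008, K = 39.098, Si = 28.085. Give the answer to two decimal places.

Formula mass = 1.14·24.305 + 1.86·55.845 + 1·39.098 + 1·26.982 + 3·28.085 + 12·15.999 + 2·1.008 = 475.918 g/mol, of which 2.016 g is H.
So H makes up 2.016/475.918 = 0.0042 of the mass, i.e. 0.42%.

0.42 mass %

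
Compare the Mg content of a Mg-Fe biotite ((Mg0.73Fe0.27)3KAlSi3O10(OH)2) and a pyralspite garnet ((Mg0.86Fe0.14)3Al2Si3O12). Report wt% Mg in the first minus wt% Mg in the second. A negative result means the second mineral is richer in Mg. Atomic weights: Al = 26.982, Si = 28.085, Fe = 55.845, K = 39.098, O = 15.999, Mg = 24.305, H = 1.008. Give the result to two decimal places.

-3.04 percentage points

First mineral: 53.228 g Mg in 442.801 g formula = 12.02 wt% Mg.
Second mineral: 62.707 g Mg in 416.369 g formula = 15.06 wt% Mg.
12.02% − 15.06% gives a difference of -3.04 percentage points.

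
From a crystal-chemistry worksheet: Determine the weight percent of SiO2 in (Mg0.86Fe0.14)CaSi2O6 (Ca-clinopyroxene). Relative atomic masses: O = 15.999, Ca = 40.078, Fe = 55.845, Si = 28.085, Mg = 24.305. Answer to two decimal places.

Formula mass = 220.963 g/mol.
2 Si → 2.0000 mol SiO2 per formula unit; M(SiO2) = 60.083, so SiO2 mass = 120.166 g.
120.166/220.963 × 100 = 54.38 wt%.

54.38 wt%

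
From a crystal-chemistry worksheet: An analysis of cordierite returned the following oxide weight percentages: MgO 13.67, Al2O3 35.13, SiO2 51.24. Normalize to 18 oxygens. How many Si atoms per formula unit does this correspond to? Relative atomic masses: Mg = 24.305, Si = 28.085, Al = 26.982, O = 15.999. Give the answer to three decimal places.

13.67 wt% MgO ÷ 40.304 g/mol = 0.33917 mol, giving 0.33917 Mg and 0.33917 O.
35.13 wt% Al2O3 ÷ 101.961 g/mol = 0.34454 mol, giving 0.68908 Al and 1.03362 O.
51.24 wt% SiO2 ÷ 60.083 g/mol = 0.85282 mol, giving 0.85282 Si and 1.70564 O.
Oxygen sums to 3.07843; scaling by 18/3.07843 = 5.84714 puts the formula on 18 O.
Si: 0.85282 × 5.84714 = 4.987 atoms per formula unit.

4.987 Si apfu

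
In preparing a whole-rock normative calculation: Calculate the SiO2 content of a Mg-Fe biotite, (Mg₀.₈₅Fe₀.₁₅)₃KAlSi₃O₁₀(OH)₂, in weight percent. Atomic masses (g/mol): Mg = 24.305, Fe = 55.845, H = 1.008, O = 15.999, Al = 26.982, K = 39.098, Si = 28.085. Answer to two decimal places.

M((Mg₀.₈₅Fe₀.₁₅)₃KAlSi₃O₁₀(OH)₂) = 431.447 g/mol; M(SiO2) = 60.083 g/mol.
Moles SiO2 per formula unit = 3 Si ÷ 1 = 3.0000.
SiO2 fraction = (3.0000 × 60.083) / 431.447 = 180.249/431.447 = 0.4178.

41.78 wt%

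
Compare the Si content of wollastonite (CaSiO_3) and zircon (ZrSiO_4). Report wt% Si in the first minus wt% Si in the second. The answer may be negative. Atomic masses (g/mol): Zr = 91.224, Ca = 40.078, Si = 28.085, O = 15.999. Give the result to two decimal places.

Si in CaSiO_3: molar mass 116.160 g/mol; 1×28.085 = 28.085 g → 24.18 wt%.
Si in ZrSiO_4: molar mass 183.305 g/mol; 1×28.085 = 28.085 g → 15.32 wt%.
Difference = 24.18 − 15.32 = 8.86 percentage points.

8.86 percentage points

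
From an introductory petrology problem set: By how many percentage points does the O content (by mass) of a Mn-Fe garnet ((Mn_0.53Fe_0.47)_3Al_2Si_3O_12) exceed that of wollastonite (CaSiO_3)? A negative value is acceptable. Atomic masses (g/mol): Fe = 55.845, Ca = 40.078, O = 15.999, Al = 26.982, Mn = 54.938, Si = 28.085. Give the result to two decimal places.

M((Mn_0.53Fe_0.47)_3Al_2Si_3O_12) = 496.300 g/mol, so wt% O = 191.988/496.300 × 100 = 38.68%.
M(CaSiO_3) = 116.160 g/mol, so wt% O = 47.997/116.160 × 100 = 41.32%.
38.68 − 41.32 = -2.64 pp.

-2.64 percentage points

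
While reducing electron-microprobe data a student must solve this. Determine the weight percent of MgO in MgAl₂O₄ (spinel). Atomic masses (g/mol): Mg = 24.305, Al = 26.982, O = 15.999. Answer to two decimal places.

M(MgAl₂O₄) = 142.265 g/mol; M(MgO) = 40.304 g/mol.
Moles MgO per formula unit = 1 Mg ÷ 1 = 1.0000.
MgO fraction = (1.0000 × 40.304) / 142.265 = 40.304/142.265 = 0.2833.

28.33 wt%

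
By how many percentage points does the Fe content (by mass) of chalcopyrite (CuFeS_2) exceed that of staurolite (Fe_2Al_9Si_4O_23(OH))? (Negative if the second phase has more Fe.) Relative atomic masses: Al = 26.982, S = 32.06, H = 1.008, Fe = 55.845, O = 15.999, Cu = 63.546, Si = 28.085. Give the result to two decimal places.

17.32 percentage points

M(CuFeS_2) = 183.511 g/mol, so wt% Fe = 55.845/183.511 × 100 = 30.43%.
M(Fe_2Al_9Si_4O_23(OH)) = 851.852 g/mol, so wt% Fe = 111.690/851.852 × 100 = 13.11%.
30.43 − 13.11 = 17.32 pp.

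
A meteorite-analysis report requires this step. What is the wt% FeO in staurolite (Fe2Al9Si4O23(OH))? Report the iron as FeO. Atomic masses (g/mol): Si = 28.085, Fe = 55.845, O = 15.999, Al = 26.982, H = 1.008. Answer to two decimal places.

Molar mass of Fe2Al9Si4O23(OH) = 2×55.845 + 9×26.982 + 4×28.085 + 24×15.999 + 1×1.008 = 851.852 g/mol.
Each formula unit contains 2 Fe, equivalent to 2/1 = 2.0000 mol FeO.
M(FeO) = 1×55.845 + 1×15.999 = 71.844 g/mol.
Mass of FeO per formula unit = 2.0000 × 71.844 = 143.688 g.
FeO wt% = 143.688 / 851.852 × 100 = 16.87%.

16.87 wt%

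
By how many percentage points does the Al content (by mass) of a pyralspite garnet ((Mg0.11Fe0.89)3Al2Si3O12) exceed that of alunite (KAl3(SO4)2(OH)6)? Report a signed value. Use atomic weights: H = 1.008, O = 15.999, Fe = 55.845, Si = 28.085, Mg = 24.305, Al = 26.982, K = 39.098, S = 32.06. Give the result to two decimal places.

-8.47 percentage points

First mineral: 53.964 g Al in 487.334 g formula = 11.07 wt% Al.
Second mineral: 80.946 g Al in 414.198 g formula = 19.54 wt% Al.
11.07% − 19.54% gives a difference of -8.47 percentage points.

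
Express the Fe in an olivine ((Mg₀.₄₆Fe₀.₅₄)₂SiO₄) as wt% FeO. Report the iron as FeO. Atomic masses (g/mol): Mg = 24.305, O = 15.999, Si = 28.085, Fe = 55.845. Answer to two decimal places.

M((Mg₀.₄₆Fe₀.₅₄)₂SiO₄) = 174.754 g/mol; M(FeO) = 71.844 g/mol.
Moles FeO per formula unit = 1.08 Fe ÷ 1 = 1.0800.
FeO fraction = (1.0800 × 71.844) / 174.754 = 77.592/174.754 = 0.4440.

44.40 wt%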